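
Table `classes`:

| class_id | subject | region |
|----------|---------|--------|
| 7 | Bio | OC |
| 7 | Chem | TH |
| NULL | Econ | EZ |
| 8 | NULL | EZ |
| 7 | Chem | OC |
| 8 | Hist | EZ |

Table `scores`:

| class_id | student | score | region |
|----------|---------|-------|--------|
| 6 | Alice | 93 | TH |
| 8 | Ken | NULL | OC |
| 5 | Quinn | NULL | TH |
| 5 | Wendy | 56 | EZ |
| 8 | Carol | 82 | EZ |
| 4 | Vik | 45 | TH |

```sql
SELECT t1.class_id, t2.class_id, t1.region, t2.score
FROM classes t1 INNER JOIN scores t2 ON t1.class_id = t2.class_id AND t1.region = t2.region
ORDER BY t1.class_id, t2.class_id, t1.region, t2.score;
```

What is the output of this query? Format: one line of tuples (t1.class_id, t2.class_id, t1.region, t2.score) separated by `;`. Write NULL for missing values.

(8, 8, EZ, 82); (8, 8, EZ, 82)

INNER JOIN keeps only pairs where the ON condition holds.
Matching on t1.class_id = t2.class_id AND t1.region = t2.region. A NULL in a compared column never satisfies the condition.
Matched pairs: 2.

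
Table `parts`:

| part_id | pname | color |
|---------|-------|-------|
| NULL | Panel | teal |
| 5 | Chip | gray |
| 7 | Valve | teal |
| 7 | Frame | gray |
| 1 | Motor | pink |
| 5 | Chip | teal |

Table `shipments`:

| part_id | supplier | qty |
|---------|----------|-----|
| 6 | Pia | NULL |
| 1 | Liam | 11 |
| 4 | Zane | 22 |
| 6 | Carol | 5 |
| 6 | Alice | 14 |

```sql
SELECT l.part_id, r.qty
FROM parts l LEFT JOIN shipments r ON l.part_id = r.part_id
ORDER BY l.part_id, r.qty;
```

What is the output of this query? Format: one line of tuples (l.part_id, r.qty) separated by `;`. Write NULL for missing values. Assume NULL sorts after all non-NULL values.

LEFT JOIN keeps every row from `parts`; unmatched rows get NULL for `shipments`'s columns.
Matching on l.part_id = r.part_id. A NULL in a compared column never satisfies the condition.
Matched pairs: 1; unmatched l rows kept: 5.

(1, 11); (5, NULL); (5, NULL); (7, NULL); (7, NULL); (NULL, NULL)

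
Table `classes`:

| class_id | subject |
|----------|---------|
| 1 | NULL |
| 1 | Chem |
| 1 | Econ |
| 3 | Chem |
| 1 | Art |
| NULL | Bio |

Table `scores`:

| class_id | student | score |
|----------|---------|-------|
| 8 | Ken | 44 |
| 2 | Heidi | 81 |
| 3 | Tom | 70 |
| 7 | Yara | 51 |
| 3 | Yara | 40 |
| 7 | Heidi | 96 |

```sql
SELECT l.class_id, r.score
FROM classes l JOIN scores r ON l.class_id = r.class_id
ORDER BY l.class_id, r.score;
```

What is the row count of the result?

2

INNER JOIN keeps only pairs where the ON condition holds.
Matching on l.class_id = r.class_id. A NULL in a compared column never satisfies the condition.
- l (class_id=1) has no partner → excluded.
- l (class_id=1) has no partner → excluded.
- l (class_id=1) has no partner → excluded.
- l (class_id=3) pairs with 2 row(s) of r.
- l (class_id=1) has no partner → excluded.
- l (class_id=NULL) has no partner → excluded.
Total: 2 rows.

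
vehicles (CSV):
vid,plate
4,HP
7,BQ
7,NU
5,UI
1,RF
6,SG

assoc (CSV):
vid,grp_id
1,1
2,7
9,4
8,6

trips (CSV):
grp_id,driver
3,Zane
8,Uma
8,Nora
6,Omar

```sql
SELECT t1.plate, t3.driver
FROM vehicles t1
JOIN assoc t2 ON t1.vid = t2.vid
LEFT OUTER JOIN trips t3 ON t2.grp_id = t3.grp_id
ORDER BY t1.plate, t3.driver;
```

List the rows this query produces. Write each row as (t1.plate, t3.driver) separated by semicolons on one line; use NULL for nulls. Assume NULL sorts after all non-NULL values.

Step 1 — t1 INNER JOIN t2 on vid → 1 row(s).
Then LEFT JOIN `trips t3` on grp_id: each of those 1 rows is kept; rows whose t2.grp_id has no match in t3 get NULL for t3's columns.

(RF, NULL)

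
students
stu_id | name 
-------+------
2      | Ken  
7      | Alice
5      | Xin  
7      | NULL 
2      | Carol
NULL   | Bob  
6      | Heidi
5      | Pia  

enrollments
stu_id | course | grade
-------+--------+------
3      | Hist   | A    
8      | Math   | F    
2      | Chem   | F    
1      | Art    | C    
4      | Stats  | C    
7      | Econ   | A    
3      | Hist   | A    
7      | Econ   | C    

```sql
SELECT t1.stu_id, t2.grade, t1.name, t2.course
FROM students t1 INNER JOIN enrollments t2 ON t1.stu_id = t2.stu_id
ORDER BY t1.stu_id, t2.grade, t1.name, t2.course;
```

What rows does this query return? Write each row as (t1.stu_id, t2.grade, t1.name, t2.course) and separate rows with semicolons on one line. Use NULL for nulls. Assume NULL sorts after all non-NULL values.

(2, F, Carol, Chem); (2, F, Ken, Chem); (7, A, Alice, Econ); (7, A, NULL, Econ); (7, C, Alice, Econ); (7, C, NULL, Econ)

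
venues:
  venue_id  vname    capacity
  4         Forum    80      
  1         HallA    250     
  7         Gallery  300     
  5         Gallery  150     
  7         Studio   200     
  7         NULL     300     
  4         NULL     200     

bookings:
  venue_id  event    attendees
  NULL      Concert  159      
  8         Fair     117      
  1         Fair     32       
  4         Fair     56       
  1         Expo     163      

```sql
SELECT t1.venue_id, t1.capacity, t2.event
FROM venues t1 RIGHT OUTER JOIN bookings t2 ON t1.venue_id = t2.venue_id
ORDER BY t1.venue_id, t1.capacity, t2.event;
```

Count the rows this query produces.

6

RIGHT JOIN keeps every row from `bookings`; unmatched rows get NULL for `venues`'s columns.
Matching on t1.venue_id = t2.venue_id. A NULL in a compared column never satisfies the condition.
- venue_id=4: 1 matching t2 row(s), so 1 row(s) emitted.
- venue_id=1: 2 matching t2 row(s), so 2 row(s) emitted.
- venue_id=7: no matching t2 row.
- venue_id=5: no matching t2 row.
- venue_id=7: no matching t2 row.
- venue_id=7: no matching t2 row.
- venue_id=4: 1 matching t2 row(s), so 1 row(s) emitted.
- 2 row(s) from t2 found no t1 partner → padded with NULL.
Total: 4 matched + 2 padded = 6 rows.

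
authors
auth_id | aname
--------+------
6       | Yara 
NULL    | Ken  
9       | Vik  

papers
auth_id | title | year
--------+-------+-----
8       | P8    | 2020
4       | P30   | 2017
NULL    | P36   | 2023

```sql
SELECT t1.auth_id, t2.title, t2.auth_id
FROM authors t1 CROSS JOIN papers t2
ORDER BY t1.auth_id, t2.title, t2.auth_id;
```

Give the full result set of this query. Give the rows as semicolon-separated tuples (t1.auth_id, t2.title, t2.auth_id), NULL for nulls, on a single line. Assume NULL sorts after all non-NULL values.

CROSS JOIN pairs every row of `authors` with every row of `papers`: 3 × 3 = 9 rows.
After projecting and ordering:
t1.auth_id | t2.title | t2.auth_id
6 | P30 | 4
6 | P36 | NULL
6 | P8 | 8
9 | P30 | 4
9 | P36 | NULL
9 | P8 | 8
NULL | P30 | 4
NULL | P36 | NULL
NULL | P8 | 8

(6, P30, 4); (6, P36, NULL); (6, P8, 8); (9, P30, 4); (9, P36, NULL); (9, P8, 8); (NULL, P30, 4); (NULL, P36, NULL); (NULL, P8, 8)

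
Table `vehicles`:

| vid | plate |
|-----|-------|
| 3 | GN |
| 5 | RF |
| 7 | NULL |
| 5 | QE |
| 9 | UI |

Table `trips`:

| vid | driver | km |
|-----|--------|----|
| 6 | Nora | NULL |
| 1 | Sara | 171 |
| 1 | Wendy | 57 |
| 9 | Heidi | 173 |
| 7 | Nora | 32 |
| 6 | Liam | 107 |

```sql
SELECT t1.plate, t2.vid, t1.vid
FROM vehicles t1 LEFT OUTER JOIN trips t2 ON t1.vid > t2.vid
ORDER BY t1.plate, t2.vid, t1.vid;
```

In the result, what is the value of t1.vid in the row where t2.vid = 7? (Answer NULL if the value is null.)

LEFT JOIN keeps every row from `vehicles`; unmatched rows get NULL for `trips`'s columns.
Matching on t1.vid > t2.vid.
Matched pairs: 15; unmatched t1 rows kept: 0.

9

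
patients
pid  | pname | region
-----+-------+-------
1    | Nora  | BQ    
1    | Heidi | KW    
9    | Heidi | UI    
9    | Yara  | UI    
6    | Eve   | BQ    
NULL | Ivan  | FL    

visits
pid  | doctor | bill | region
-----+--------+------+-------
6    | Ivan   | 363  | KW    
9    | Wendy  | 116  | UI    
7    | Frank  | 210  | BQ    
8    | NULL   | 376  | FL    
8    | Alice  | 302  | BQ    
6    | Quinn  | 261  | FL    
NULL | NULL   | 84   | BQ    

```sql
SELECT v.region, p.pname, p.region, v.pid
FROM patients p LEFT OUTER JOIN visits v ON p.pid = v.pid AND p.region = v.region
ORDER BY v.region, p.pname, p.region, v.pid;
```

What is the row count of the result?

LEFT JOIN keeps every row from `patients`; unmatched rows get NULL for `visits`'s columns.
Matching on p.pid = v.pid AND p.region = v.region. A NULL in a compared column never satisfies the condition.
- pid=1, region=BQ: no v row matches, row kept with v columns NULL.
- pid=1, region=KW: no v row matches, row kept with v columns NULL.
- pid=9, region=UI: 1 matching v row(s), so 1 row(s) emitted.
- pid=9, region=UI: 1 matching v row(s), so 1 row(s) emitted.
- pid=6, region=BQ: no v row matches, row kept with v columns NULL.
- pid=NULL, region=FL: no v row matches, row kept with v columns NULL.
Total: 2 matched + 4 padded = 6 rows.

6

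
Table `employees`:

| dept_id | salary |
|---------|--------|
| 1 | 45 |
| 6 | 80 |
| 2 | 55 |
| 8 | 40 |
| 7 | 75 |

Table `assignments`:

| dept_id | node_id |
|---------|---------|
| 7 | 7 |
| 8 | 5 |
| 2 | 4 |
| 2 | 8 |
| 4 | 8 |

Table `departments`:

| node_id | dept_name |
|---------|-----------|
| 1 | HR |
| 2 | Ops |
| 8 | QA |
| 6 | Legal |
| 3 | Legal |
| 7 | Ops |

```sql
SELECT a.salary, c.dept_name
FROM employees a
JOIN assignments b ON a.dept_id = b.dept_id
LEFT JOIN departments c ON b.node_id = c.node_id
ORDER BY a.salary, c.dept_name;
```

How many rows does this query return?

4

Step 1 — a INNER JOIN b on dept_id → 4 row(s).
Then LEFT JOIN `departments c` on node_id: each of those 4 rows is kept; rows whose b.node_id has no match in c get NULL for c's columns.
Result: 4 row(s).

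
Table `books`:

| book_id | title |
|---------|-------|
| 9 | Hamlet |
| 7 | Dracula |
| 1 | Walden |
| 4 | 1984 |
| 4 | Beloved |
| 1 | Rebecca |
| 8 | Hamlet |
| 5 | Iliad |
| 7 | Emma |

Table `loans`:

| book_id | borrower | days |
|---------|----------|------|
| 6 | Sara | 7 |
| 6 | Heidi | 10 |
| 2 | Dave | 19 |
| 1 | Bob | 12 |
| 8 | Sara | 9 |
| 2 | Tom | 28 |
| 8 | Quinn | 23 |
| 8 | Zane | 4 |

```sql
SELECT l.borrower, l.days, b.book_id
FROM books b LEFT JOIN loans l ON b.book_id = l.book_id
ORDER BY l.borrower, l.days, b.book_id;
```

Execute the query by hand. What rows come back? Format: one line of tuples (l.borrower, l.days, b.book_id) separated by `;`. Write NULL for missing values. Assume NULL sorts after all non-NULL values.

LEFT JOIN keeps every row from `books`; unmatched rows get NULL for `loans`'s columns.
Matching on b.book_id = l.book_id.
- b row (book_id=9): no match → kept, l columns NULL.
- b row (book_id=7): no match → kept, l columns NULL.
- b row (book_id=1): matches 1 l row(s) → 1 output row(s).
- b row (book_id=4): no match → kept, l columns NULL.
- b row (book_id=4): no match → kept, l columns NULL.
- b row (book_id=1): matches 1 l row(s) → 1 output row(s).
- b row (book_id=8): matches 3 l row(s) → 3 output row(s).
- b row (book_id=5): no match → kept, l columns NULL.
- b row (book_id=7): no match → kept, l columns NULL.

(Bob, 12, 1); (Bob, 12, 1); (Quinn, 23, 8); (Sara, 9, 8); (Zane, 4, 8); (NULL, NULL, 4); (NULL, NULL, 4); (NULL, NULL, 5); (NULL, NULL, 7); (NULL, NULL, 7); (NULL, NULL, 9)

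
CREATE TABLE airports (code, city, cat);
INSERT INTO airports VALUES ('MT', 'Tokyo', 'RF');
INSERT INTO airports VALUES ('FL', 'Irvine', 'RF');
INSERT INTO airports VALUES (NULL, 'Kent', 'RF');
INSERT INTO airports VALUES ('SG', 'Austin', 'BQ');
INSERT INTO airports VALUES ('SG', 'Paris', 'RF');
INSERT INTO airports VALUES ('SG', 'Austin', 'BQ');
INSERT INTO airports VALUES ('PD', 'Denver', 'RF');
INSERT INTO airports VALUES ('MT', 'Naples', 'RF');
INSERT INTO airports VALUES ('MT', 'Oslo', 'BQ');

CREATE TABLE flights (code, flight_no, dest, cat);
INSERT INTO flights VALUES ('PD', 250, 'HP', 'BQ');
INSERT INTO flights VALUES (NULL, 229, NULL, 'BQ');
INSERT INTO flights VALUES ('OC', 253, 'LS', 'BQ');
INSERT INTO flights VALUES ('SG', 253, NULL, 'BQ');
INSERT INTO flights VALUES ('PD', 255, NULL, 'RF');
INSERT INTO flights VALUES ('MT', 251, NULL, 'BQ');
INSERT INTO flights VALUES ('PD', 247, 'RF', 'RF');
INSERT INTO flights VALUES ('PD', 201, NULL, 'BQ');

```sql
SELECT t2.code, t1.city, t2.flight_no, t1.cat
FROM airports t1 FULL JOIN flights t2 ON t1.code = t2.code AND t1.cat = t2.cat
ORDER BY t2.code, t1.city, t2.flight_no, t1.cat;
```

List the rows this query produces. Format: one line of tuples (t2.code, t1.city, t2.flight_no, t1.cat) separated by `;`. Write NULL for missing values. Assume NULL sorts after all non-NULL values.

FULL OUTER JOIN keeps every row from both sides; unmatched rows get NULL for the other side's columns.
Matching on t1.code = t2.code AND t1.cat = t2.cat. A NULL in a compared column never satisfies the condition.
Matched pairs: 5; unmatched t1 rows kept: 5; unmatched t2 rows kept: 4.

(MT, Oslo, 251, BQ); (OC, NULL, 253, NULL); (PD, Denver, 247, RF); (PD, Denver, 255, RF); (PD, NULL, 201, NULL); (PD, NULL, 250, NULL); (SG, Austin, 253, BQ); (SG, Austin, 253, BQ); (NULL, Irvine, NULL, RF); (NULL, Kent, NULL, RF); (NULL, Naples, NULL, RF); (NULL, Paris, NULL, RF); (NULL, Tokyo, NULL, RF); (NULL, NULL, 229, NULL)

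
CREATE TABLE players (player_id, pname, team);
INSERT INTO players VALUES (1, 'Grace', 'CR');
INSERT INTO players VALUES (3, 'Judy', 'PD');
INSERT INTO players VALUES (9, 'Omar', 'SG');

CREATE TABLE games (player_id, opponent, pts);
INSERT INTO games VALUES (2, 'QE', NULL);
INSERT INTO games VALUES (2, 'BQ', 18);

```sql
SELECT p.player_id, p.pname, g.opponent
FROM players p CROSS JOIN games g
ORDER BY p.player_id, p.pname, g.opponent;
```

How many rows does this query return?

CROSS JOIN pairs every row of `players` with every row of `games`: 3 × 2 = 6 rows.

6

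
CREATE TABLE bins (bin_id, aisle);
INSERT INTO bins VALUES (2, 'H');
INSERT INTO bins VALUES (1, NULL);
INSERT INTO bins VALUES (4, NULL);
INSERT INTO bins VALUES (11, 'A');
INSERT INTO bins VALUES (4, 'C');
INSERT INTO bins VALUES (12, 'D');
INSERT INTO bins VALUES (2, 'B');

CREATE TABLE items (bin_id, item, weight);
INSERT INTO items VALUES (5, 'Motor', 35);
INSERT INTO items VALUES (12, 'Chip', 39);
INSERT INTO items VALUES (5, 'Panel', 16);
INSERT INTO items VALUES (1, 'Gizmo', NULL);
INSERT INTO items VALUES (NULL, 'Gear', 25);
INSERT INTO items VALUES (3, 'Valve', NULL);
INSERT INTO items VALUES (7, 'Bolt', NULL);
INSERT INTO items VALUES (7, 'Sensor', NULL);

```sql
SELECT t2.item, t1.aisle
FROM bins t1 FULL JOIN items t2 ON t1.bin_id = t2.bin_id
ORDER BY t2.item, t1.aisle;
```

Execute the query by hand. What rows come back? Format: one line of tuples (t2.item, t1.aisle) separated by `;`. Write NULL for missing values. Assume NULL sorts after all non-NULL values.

(Bolt, NULL); (Chip, D); (Gear, NULL); (Gizmo, NULL); (Motor, NULL); (Panel, NULL); (Sensor, NULL); (Valve, NULL); (NULL, A); (NULL, B); (NULL, C); (NULL, H); (NULL, NULL)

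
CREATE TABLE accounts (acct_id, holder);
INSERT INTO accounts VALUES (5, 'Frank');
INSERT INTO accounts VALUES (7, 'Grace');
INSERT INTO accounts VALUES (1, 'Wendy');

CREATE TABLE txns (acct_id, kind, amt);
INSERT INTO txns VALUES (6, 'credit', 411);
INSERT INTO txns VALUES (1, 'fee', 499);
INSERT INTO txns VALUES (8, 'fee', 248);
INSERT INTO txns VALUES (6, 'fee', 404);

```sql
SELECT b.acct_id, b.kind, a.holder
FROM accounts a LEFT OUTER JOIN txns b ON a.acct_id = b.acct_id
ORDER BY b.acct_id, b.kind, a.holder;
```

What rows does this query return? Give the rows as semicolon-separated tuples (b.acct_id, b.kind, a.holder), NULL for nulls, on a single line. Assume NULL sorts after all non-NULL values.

LEFT JOIN keeps every row from `accounts`; unmatched rows get NULL for `txns`'s columns.
Matching on a.acct_id = b.acct_id.
- acct_id=5: no b row matches, row kept with b columns NULL.
- acct_id=7: no b row matches, row kept with b columns NULL.
- acct_id=1: 1 matching b row(s), so 1 row(s) emitted.
After projecting and ordering:
b.acct_id | b.kind | a.holder
1 | fee | Wendy
NULL | NULL | Frank
NULL | NULL | Grace

(1, fee, Wendy); (NULL, NULL, Frank); (NULL, NULL, Grace)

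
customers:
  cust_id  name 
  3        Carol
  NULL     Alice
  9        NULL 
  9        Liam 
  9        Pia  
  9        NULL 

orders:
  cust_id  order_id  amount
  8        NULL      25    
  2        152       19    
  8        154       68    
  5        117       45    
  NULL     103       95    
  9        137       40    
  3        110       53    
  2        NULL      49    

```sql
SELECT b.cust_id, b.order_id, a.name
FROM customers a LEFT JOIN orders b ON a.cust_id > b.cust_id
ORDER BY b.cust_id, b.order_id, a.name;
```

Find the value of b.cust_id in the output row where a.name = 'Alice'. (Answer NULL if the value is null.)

NULL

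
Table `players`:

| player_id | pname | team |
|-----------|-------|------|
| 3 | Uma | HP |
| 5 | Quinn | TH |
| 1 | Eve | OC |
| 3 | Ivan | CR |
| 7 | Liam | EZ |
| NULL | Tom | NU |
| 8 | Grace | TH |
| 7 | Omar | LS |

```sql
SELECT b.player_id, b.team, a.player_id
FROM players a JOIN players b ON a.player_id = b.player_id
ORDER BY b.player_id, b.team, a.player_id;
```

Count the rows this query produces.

11

INNER JOIN keeps only pairs where the ON condition holds.
Matching on a.player_id = b.player_id. A NULL in a compared column never satisfies the condition.
Matched pairs: 11.
Total: 11 rows.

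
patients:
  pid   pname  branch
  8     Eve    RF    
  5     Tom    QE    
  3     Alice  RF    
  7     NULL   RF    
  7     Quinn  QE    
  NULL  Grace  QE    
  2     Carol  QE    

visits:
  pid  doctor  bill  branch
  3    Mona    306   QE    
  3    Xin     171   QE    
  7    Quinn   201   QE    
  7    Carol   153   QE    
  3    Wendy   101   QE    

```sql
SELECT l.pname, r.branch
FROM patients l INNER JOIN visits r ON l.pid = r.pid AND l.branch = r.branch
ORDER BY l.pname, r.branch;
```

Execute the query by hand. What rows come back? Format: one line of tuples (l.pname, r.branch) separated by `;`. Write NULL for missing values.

INNER JOIN keeps only pairs where the ON condition holds.
Matching on l.pid = r.pid AND l.branch = r.branch. A NULL in a compared column never satisfies the condition.
- l row (pid=8, branch=RF): no match → dropped.
- l row (pid=5, branch=QE): no match → dropped.
- l row (pid=3, branch=RF): no match → dropped.
- l row (pid=7, branch=RF): no match → dropped.
- l row (pid=7, branch=QE): matches 2 r row(s) → 2 output row(s).
- l row (pid=NULL, branch=QE): no match → dropped.
- l row (pid=2, branch=QE): no match → dropped.
After projecting and ordering:
l.pname | r.branch
Quinn | QE
Quinn | QE

(Quinn, QE); (Quinn, QE)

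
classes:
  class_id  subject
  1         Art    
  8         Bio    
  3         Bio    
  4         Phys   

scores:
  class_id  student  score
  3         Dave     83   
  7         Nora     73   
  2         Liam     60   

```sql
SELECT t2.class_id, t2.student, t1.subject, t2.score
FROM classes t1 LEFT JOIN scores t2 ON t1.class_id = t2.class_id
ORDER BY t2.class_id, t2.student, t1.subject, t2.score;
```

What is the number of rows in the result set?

LEFT JOIN keeps every row from `classes`; unmatched rows get NULL for `scores`'s columns.
Matching on t1.class_id = t2.class_id.
Matched pairs: 1; unmatched t1 rows kept: 3.
Total: 1 matched + 3 padded = 4 rows.

4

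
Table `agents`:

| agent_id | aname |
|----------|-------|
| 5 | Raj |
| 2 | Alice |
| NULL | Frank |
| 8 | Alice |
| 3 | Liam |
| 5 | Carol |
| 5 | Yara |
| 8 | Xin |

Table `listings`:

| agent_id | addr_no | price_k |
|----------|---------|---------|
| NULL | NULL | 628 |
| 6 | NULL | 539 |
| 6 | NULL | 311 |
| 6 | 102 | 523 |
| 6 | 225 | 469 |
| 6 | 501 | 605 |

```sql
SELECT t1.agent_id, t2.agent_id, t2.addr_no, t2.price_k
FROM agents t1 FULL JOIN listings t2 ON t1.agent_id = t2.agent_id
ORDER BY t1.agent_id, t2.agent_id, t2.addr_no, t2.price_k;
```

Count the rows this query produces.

14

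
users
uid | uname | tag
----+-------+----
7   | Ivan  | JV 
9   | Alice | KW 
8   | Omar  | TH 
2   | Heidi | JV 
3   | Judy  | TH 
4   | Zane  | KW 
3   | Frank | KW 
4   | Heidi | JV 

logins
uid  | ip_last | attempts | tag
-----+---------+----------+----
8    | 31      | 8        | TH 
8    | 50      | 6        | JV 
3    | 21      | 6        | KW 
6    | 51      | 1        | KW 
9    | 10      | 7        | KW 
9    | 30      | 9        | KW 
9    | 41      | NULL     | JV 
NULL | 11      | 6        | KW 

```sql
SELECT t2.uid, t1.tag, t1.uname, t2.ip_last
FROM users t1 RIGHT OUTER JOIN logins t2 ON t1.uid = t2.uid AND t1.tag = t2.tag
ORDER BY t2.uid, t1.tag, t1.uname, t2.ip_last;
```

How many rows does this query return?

8

RIGHT JOIN keeps every row from `logins`; unmatched rows get NULL for `users`'s columns.
Matching on t1.uid = t2.uid AND t1.tag = t2.tag. A NULL in a compared column never satisfies the condition.
- uid=7, tag=JV: no matching t2 row.
- uid=9, tag=KW: 2 matching t2 row(s), so 2 row(s) emitted.
- uid=8, tag=TH: 1 matching t2 row(s), so 1 row(s) emitted.
- uid=2, tag=JV: no matching t2 row.
- uid=3, tag=TH: no matching t2 row.
- uid=4, tag=KW: no matching t2 row.
- uid=3, tag=KW: 1 matching t2 row(s), so 1 row(s) emitted.
- uid=4, tag=JV: no matching t2 row.
- 4 t2 row(s) had no t1 match → kept, t1 columns NULL.
Total: 4 matched + 4 padded = 8 rows.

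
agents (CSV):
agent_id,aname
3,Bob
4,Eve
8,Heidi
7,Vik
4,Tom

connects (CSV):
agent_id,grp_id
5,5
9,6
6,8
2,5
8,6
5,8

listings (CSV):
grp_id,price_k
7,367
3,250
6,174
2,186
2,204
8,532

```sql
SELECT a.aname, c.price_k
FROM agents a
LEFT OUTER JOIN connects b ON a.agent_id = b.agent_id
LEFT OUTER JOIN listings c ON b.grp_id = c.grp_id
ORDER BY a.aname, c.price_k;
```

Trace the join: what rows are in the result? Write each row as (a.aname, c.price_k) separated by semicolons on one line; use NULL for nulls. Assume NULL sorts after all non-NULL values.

(Bob, NULL); (Eve, NULL); (Heidi, 174); (Tom, NULL); (Vik, NULL)

Evaluate left to right. First `agents a LEFT JOIN connects b` on agent_id: 5 row(s).
Then LEFT JOIN `listings c` on grp_id: each of those 5 rows is kept; rows whose b.grp_id has no match in c get NULL for c's columns.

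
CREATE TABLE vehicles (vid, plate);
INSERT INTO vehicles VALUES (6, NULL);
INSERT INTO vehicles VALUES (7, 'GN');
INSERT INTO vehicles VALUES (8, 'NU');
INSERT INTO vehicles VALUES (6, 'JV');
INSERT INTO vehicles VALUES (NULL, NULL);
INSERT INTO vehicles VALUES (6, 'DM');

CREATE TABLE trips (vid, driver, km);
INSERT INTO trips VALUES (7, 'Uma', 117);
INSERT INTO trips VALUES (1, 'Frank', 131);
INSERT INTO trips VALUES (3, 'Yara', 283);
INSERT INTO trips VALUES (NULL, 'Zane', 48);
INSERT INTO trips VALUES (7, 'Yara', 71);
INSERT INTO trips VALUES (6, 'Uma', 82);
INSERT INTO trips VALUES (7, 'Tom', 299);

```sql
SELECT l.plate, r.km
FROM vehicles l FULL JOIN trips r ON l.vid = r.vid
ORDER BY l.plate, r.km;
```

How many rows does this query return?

FULL OUTER JOIN keeps every row from both sides; unmatched rows get NULL for the other side's columns.
Matching on l.vid = r.vid. A NULL in a compared column never satisfies the condition.
Matched pairs: 6; unmatched l rows kept: 2; unmatched r rows kept: 3.
Total: 6 matched + 5 padded = 11 rows.

11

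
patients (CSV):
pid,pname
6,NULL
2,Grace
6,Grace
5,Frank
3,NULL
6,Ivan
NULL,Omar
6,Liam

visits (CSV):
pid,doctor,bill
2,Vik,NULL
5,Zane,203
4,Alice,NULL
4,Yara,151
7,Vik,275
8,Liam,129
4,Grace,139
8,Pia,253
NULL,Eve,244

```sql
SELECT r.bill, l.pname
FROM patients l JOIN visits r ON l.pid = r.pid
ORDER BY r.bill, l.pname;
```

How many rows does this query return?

INNER JOIN keeps only pairs where the ON condition holds.
Matching on l.pid = r.pid. A NULL in a compared column never satisfies the condition.
- l (pid=6) has no partner → excluded.
- l (pid=2) pairs with 1 row(s) of r.
- l (pid=6) has no partner → excluded.
- l (pid=5) pairs with 1 row(s) of r.
- l (pid=3) has no partner → excluded.
- l (pid=6) has no partner → excluded.
- l (pid=NULL) has no partner → excluded.
- l (pid=6) has no partner → excluded.
Total: 2 rows.

2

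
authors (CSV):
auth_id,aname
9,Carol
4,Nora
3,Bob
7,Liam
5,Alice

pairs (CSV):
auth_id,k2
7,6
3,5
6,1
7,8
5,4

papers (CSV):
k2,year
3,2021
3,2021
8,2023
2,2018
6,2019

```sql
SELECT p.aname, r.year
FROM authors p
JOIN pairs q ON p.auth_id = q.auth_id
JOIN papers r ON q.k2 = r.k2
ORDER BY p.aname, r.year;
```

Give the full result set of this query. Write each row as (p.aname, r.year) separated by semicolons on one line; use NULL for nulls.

Step 1 — p INNER JOIN q on auth_id → 4 row(s).
Then INNER JOIN `papers r` on k2: keep only rows whose q.k2 appears in r.

(Liam, 2019); (Liam, 2023)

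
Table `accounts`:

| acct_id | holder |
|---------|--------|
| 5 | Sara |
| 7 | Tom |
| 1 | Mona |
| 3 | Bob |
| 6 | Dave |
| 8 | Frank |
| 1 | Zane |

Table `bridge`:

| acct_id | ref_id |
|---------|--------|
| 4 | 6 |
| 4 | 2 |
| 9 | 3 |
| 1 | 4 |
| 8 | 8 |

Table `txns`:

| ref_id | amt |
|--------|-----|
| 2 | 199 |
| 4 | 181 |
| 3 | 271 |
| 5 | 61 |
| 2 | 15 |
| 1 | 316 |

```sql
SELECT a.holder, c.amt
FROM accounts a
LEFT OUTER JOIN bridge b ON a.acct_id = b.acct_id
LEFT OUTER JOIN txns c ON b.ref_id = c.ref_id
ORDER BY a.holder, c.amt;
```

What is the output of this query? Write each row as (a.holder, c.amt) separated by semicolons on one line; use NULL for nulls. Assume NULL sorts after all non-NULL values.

Evaluate left to right. First `accounts a LEFT JOIN bridge b` on acct_id: 7 row(s).
Then LEFT JOIN `txns c` on ref_id: each of those 7 rows is kept; rows whose b.ref_id has no match in c get NULL for c's columns.

(Bob, NULL); (Dave, NULL); (Frank, NULL); (Mona, 181); (Sara, NULL); (Tom, NULL); (Zane, 181)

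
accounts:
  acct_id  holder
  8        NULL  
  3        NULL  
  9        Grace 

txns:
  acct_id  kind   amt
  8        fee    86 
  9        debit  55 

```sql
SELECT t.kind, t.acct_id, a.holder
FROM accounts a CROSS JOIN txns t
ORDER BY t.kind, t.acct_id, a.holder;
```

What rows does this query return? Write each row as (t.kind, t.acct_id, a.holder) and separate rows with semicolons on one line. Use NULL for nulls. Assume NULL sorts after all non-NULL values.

(debit, 9, Grace); (debit, 9, NULL); (debit, 9, NULL); (fee, 8, Grace); (fee, 8, NULL); (fee, 8, NULL)

CROSS JOIN pairs every row of `accounts` with every row of `txns`: 3 × 2 = 6 rows.
After projecting and ordering:
t.kind | t.acct_id | a.holder
debit | 9 | Grace
debit | 9 | NULL
debit | 9 | NULL
fee | 8 | Grace
fee | 8 | NULL
fee | 8 | NULL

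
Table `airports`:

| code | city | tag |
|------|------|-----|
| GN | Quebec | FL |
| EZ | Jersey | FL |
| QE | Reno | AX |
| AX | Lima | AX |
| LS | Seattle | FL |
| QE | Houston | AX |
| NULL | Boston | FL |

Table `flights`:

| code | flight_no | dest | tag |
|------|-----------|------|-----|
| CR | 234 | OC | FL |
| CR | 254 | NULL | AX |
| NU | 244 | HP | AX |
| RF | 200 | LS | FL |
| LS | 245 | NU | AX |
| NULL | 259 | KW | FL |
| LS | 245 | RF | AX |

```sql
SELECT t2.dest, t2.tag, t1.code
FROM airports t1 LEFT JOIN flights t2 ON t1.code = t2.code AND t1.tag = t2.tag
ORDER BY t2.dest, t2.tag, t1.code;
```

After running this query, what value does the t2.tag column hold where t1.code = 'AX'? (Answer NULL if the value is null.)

LEFT JOIN keeps every row from `airports`; unmatched rows get NULL for `flights`'s columns.
Matching on t1.code = t2.code AND t1.tag = t2.tag. A NULL in a compared column never satisfies the condition.
Matched pairs: 0; unmatched t1 rows kept: 7.

NULL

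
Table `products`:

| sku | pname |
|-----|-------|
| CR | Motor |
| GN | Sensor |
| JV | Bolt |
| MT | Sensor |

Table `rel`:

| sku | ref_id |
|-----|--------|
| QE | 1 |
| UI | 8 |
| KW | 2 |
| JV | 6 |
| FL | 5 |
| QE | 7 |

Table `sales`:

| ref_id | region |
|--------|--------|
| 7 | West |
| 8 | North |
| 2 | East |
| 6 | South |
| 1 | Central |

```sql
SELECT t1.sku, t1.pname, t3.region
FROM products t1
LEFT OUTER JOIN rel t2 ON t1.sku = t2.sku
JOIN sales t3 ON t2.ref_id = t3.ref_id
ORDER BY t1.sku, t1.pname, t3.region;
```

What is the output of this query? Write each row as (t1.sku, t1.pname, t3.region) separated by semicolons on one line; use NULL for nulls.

Evaluate left to right. First `products t1 LEFT JOIN rel t2` on sku: 4 row(s).
Then INNER JOIN `sales t3` on ref_id: keep only rows whose t2.ref_id appears in t3.

(JV, Bolt, South)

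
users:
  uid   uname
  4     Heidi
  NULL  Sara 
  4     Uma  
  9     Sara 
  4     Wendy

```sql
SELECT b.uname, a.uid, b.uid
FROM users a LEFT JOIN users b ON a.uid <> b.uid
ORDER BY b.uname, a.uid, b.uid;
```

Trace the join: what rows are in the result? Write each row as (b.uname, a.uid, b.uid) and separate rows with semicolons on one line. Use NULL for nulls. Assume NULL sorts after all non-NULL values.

LEFT JOIN keeps every row from `users a`; unmatched rows get NULL for `users b`'s columns.
Matching on a.uid <> b.uid. A NULL in a compared column never satisfies the condition.
- a (uid=4) pairs with 1 row(s) of b.
- a (uid=NULL) has no partner → padded with NULL.
- a (uid=4) pairs with 1 row(s) of b.
- a (uid=9) pairs with 3 row(s) of b.
- a (uid=4) pairs with 1 row(s) of b.
After projecting and ordering:
b.uname | a.uid | b.uid
Heidi | 9 | 4
Sara | 4 | 9
Sara | 4 | 9
Sara | 4 | 9
Uma | 9 | 4
Wendy | 9 | 4
NULL | NULL | NULL

(Heidi, 9, 4); (Sara, 4, 9); (Sara, 4, 9); (Sara, 4, 9); (Uma, 9, 4); (Wendy, 9, 4); (NULL, NULL, NULL)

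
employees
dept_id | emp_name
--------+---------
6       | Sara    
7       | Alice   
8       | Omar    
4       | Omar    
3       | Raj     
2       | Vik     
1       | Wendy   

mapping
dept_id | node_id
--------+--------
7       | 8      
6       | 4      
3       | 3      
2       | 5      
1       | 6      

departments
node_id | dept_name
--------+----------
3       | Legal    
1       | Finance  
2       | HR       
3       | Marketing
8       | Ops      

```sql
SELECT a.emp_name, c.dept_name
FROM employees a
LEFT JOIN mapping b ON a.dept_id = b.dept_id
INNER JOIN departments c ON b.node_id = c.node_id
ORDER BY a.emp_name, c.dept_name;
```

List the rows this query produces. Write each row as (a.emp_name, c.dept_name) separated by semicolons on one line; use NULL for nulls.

Step 1 — a LEFT JOIN b on dept_id → 7 row(s).
Then INNER JOIN `departments c` on node_id: keep only rows whose b.node_id appears in c.

(Alice, Ops); (Raj, Legal); (Raj, Marketing)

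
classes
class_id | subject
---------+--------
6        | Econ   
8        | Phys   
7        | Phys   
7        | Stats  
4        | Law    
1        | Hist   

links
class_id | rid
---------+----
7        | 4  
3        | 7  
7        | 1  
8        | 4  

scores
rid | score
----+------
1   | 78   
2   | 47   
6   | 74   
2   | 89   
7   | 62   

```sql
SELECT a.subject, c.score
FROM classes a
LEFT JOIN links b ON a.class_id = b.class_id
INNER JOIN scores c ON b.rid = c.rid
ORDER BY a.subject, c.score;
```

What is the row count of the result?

Step 1 — a LEFT JOIN b on class_id → 8 row(s).
Then INNER JOIN `scores c` on rid: keep only rows whose b.rid appears in c.
Result: 2 row(s).

2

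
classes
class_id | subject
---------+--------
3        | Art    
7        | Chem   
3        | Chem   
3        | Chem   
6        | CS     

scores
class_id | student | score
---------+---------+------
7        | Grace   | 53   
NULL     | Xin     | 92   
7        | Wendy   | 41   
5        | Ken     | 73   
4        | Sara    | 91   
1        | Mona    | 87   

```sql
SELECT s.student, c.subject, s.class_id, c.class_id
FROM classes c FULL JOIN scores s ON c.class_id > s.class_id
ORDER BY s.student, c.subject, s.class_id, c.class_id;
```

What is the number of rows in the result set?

FULL OUTER JOIN keeps every row from both sides; unmatched rows get NULL for the other side's columns.
Matching on c.class_id > s.class_id. A NULL in a compared column never satisfies the condition.
- c (class_id=3) pairs with 1 row(s) of s.
- c (class_id=7) pairs with 3 row(s) of s.
- c (class_id=3) pairs with 1 row(s) of s.
- c (class_id=3) pairs with 1 row(s) of s.
- c (class_id=6) pairs with 3 row(s) of s.
- 3 row(s) from s found no c partner → padded with NULL.
Total: 9 matched + 3 padded = 12 rows.

12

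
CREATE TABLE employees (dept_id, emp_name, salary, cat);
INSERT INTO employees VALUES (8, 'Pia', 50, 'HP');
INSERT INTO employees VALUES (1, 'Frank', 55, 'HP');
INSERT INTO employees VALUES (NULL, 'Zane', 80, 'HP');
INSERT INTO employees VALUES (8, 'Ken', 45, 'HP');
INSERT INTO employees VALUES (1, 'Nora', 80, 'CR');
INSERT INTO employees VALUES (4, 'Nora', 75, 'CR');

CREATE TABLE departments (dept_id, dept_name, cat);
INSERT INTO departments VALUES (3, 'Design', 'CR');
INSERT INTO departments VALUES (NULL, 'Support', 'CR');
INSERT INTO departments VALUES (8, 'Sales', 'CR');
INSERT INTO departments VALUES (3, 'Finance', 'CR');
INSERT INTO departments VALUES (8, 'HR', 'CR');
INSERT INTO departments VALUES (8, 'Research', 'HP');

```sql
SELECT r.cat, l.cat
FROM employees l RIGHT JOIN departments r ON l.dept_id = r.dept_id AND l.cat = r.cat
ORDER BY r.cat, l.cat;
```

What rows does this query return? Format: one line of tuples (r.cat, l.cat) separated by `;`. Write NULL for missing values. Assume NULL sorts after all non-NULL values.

(CR, NULL); (CR, NULL); (CR, NULL); (CR, NULL); (CR, NULL); (HP, HP); (HP, HP)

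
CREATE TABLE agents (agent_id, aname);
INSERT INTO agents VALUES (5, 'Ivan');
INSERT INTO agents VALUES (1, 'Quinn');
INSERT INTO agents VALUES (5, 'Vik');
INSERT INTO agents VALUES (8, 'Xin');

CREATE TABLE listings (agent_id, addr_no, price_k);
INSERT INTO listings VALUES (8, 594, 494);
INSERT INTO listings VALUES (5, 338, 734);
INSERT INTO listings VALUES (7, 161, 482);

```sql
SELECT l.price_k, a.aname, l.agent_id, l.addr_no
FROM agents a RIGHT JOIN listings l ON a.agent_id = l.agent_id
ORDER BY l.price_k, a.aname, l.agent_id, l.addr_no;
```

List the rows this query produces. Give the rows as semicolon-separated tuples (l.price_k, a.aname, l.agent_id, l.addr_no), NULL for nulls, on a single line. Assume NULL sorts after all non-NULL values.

(482, NULL, 7, 161); (494, Xin, 8, 594); (734, Ivan, 5, 338); (734, Vik, 5, 338)

RIGHT JOIN keeps every row from `listings`; unmatched rows get NULL for `agents`'s columns.
Matching on a.agent_id = l.agent_id.
- a[0] agent_id=5 → 1 match(es) in l → 1 row(s).
- a[1] agent_id=1 → no match.
- a[2] agent_id=5 → 1 match(es) in l → 1 row(s).
- a[3] agent_id=8 → 1 match(es) in l → 1 row(s).
- 1 l row(s) had no a match → kept, a columns NULL.
After projecting and ordering:
l.price_k | a.aname | l.agent_id | l.addr_no
482 | NULL | 7 | 161
494 | Xin | 8 | 594
734 | Ivan | 5 | 338
734 | Vik | 5 | 338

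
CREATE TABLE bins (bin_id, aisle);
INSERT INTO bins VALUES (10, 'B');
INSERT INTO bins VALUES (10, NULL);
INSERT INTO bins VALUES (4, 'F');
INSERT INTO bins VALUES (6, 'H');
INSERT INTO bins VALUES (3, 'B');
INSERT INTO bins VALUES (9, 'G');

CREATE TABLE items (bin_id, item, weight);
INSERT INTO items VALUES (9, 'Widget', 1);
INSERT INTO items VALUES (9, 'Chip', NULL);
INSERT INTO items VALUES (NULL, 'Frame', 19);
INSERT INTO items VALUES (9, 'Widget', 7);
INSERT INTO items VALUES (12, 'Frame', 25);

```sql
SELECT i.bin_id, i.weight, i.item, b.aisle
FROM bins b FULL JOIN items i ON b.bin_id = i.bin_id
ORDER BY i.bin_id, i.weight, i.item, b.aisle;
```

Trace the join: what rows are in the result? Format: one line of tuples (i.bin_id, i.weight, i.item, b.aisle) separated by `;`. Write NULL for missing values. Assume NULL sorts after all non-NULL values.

(9, 1, Widget, G); (9, 7, Widget, G); (9, NULL, Chip, G); (12, 25, Frame, NULL); (NULL, 19, Frame, NULL); (NULL, NULL, NULL, B); (NULL, NULL, NULL, B); (NULL, NULL, NULL, F); (NULL, NULL, NULL, H); (NULL, NULL, NULL, NULL)

FULL OUTER JOIN keeps every row from both sides; unmatched rows get NULL for the other side's columns.
Matching on b.bin_id = i.bin_id. A NULL in a compared column never satisfies the condition.
- bin_id=10: no i row matches, row kept with i columns NULL.
- bin_id=10: no i row matches, row kept with i columns NULL.
- bin_id=4: no i row matches, row kept with i columns NULL.
- bin_id=6: no i row matches, row kept with i columns NULL.
- bin_id=3: no i row matches, row kept with i columns NULL.
- bin_id=9: 3 matching i row(s), so 3 row(s) emitted.
- plus 2 unmatched i row(s), each kept with NULL b columns.
After projecting and ordering:
i.bin_id | i.weight | i.item | b.aisle
9 | 1 | Widget | G
9 | 7 | Widget | G
9 | NULL | Chip | G
12 | 25 | Frame | NULL
NULL | 19 | Frame | NULL
NULL | NULL | NULL | B
NULL | NULL | NULL | B
NULL | NULL | NULL | F
NULL | NULL | NULL | H
NULL | NULL | NULL | NULL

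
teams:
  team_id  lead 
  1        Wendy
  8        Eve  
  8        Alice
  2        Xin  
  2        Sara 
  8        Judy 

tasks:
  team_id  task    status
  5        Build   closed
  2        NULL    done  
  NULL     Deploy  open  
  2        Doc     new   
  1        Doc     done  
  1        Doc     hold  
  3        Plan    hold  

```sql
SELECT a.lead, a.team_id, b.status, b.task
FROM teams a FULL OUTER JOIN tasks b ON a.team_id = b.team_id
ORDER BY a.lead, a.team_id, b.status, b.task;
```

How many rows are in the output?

FULL OUTER JOIN keeps every row from both sides; unmatched rows get NULL for the other side's columns.
Matching on a.team_id = b.team_id. A NULL in a compared column never satisfies the condition.
- a (team_id=1) pairs with 2 row(s) of b.
- a (team_id=8) has no partner → padded with NULL.
- a (team_id=8) has no partner → padded with NULL.
- a (team_id=2) pairs with 2 row(s) of b.
- a (team_id=2) pairs with 2 row(s) of b.
- a (team_id=8) has no partner → padded with NULL.
- 3 row(s) from b found no a partner → padded with NULL.
Total: 6 matched + 6 padded = 12 rows.

12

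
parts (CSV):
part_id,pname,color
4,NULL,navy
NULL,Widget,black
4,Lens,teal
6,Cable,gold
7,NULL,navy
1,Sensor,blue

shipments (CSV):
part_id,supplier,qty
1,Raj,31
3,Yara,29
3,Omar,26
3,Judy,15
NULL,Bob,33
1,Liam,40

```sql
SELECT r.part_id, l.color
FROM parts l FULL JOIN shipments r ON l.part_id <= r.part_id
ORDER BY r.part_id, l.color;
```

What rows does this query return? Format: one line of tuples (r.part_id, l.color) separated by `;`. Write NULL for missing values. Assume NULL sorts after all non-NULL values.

(1, blue); (1, blue); (3, blue); (3, blue); (3, blue); (NULL, black); (NULL, gold); (NULL, navy); (NULL, navy); (NULL, teal); (NULL, NULL)

FULL OUTER JOIN keeps every row from both sides; unmatched rows get NULL for the other side's columns.
Matching on l.part_id <= r.part_id. A NULL in a compared column never satisfies the condition.
- l[0] part_id=4 → no match; kept with NULLs on the r side.
- l[1] part_id=NULL → no match; kept with NULLs on the r side.
- l[2] part_id=4 → no match; kept with NULLs on the r side.
- l[3] part_id=6 → no match; kept with NULLs on the r side.
- l[4] part_id=7 → no match; kept with NULLs on the r side.
- l[5] part_id=1 → 5 match(es) in r → 5 row(s).
- plus 1 unmatched r row(s), each kept with NULL l columns.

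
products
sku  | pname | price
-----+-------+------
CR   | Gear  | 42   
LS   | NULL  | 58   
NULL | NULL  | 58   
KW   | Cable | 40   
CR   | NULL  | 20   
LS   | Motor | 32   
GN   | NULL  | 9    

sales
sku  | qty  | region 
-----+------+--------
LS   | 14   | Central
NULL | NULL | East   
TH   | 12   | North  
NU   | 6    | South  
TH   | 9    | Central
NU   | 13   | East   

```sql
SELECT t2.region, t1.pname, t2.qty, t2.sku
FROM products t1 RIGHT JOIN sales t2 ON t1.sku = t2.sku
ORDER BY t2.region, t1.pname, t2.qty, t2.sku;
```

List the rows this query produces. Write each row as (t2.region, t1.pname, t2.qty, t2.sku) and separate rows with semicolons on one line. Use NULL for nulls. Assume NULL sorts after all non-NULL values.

RIGHT JOIN keeps every row from `sales`; unmatched rows get NULL for `products`'s columns.
Matching on t1.sku = t2.sku. A NULL in a compared column never satisfies the condition.
- t1[0] sku=CR → no match.
- t1[1] sku=LS → 1 match(es) in t2 → 1 row(s).
- t1[2] sku=NULL → no match.
- t1[3] sku=KW → no match.
- t1[4] sku=CR → no match.
- t1[5] sku=LS → 1 match(es) in t2 → 1 row(s).
- t1[6] sku=GN → no match.
- 5 row(s) from t2 found no t1 partner → padded with NULL.
After projecting and ordering:
t2.region | t1.pname | t2.qty | t2.sku
Central | Motor | 14 | LS
Central | NULL | 9 | TH
Central | NULL | 14 | LS
East | NULL | 13 | NU
East | NULL | NULL | NULL
North | NULL | 12 | TH
South | NULL | 6 | NU

(Central, Motor, 14, LS); (Central, NULL, 9, TH); (Central, NULL, 14, LS); (East, NULL, 13, NU); (East, NULL, NULL, NULL); (North, NULL, 12, TH); (South, NULL, 6, NU)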